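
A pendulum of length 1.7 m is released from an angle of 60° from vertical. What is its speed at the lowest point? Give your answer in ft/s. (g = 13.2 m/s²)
h = L(1 − cosθ) = 1.7×(1 − cos60°) = 0.85 m
v = √(2gh) = √(2×13.2×0.85) = 4.737 m/s = 15.54 ft/s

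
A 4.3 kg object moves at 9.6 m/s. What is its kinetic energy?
KE = ½mv² = ½×4.3×9.6² = 198.144 J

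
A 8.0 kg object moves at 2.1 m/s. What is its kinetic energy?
KE = ½mv² = ½×8.0×2.1² = 17.64 J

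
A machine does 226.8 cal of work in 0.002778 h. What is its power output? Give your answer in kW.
P = W/t = 948.9 J / 10 s = 94.89 W = 0.09489 kW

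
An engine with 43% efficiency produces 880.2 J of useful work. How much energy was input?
W_in = W_out/η = 880.2/0.43 = 2047.0 J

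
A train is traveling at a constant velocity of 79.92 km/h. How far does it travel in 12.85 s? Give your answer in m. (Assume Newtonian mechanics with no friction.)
d = vt (with unit conversion) = 285.3 m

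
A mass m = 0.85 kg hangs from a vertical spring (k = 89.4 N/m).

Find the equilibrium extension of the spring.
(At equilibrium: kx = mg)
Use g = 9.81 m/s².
x_eq = mg/k = 0.85×9.81/89.4 = 0.09327 m = 9.327 cm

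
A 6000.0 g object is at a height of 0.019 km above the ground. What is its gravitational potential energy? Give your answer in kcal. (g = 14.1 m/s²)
PE = mgh = 6 kg × 14.1 m/s² × 19 m = 1607 J = 0.3842 kcal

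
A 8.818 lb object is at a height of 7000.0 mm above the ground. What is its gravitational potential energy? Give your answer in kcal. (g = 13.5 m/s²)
PE = mgh = 4 kg × 13.5 m/s² × 7 m = 378 J = 0.09034 kcal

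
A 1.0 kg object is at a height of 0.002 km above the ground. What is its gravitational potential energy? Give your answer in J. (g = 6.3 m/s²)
PE = mgh = 1 kg × 6.3 m/s² × 2 m = 12.6 J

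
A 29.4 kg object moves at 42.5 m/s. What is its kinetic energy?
KE = ½mv² = ½×29.4×42.5² = 26551.88 J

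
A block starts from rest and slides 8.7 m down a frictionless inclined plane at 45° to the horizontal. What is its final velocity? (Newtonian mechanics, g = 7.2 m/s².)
a = g sin(θ) = 7.2 × sin(45°) = 5.09 m/s²
v = √(2ad) = √(2 × 5.09 × 8.7) = 9.41 m/s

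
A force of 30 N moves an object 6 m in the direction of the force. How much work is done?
W = Fd = 30×6 = 180.0 J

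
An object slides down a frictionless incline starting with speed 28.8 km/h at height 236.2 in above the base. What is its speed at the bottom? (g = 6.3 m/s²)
½mv₀² + mgh = ½mv² → v = √(v₀² + 2gh) = √(8² + 2×6.3×5.999) = 11.81 m/s = 42.53 km/h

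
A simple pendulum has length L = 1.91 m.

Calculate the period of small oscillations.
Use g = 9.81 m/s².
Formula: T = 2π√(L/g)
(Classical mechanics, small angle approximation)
T = 2π√(L/g) = 2π√(1.91/9.81) = 2.772 s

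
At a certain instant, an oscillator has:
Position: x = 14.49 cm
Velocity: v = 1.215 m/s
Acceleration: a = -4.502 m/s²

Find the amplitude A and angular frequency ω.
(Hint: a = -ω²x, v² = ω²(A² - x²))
a = −ω²x → ω = √(|a|/x) = √(4.502/0.1449) = 5.574 rad/s
v² = ω²(A² − x²) → A = √(x² + v²/ω²) = √(0.1449² + 1.215²/5.574²) = 0.2617 m = 26.17 cm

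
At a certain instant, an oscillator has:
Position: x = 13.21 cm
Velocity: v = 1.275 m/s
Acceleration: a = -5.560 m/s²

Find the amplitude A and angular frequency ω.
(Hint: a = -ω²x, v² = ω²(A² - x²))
a = −ω²x → ω = √(|a|/x) = √(5.56/0.1321) = 6.488 rad/s
v² = ω²(A² − x²) → A = √(x² + v²/ω²) = √(0.1321² + 1.275²/6.488²) = 0.2368 m = 23.68 cm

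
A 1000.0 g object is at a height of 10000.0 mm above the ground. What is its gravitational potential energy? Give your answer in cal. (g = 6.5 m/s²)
PE = mgh = 1 kg × 6.5 m/s² × 10 m = 65 J = 15.54 cal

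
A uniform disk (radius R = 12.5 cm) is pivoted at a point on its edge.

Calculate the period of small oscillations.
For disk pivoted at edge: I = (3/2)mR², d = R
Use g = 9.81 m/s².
I/m = (3/2)R² = 0.02344 m²; d = R = 0.125 m
T = 2π√((3/2)R²/(gR)) = 2π√(3R/(2g)) = 0.8687 s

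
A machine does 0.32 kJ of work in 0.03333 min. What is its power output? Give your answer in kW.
P = W/t = 320 J / 2 s = 160 W = 0.16 kW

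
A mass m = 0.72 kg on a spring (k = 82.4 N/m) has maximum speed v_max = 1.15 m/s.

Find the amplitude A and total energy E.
½mv²_max = ½kA² → A = v_max√(m/k) = 1.15×√(0.72/82.4) = 0.1075 m = 10.75 cm
E = ½mv²_max = ½×0.72×1.15² = 0.4761 J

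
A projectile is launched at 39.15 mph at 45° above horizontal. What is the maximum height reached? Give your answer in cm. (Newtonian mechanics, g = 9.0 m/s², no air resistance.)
H = v₀²sin²(θ)/(2g) (with unit conversion) = 850.9 cm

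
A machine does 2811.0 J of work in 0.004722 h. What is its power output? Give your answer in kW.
P = W/t = 2811 J / 17 s = 165.4 W = 0.1654 kW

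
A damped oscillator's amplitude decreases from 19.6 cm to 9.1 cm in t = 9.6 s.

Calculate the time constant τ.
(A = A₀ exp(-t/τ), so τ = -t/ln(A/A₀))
A/A₀ = 9.1/19.6 = 0.4643; ln(A/A₀) = -0.7673
τ = −t/ln(A/A₀) = −9.6/-0.7673 = 12.51 s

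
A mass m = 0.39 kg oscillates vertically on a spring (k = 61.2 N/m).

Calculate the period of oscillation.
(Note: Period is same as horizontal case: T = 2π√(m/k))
T = 2π√(m/k) = 2π√(0.39/61.2) = 0.5016 s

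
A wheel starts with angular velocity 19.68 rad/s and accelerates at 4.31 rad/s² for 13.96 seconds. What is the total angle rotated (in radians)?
θ = ω₀t + ½αt² = 19.68×13.96 + ½×4.31×13.96² = 694.7 rad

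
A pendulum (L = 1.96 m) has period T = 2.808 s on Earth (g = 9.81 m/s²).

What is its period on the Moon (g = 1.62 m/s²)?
T = 2π√(L/g), so T_moon/T_earth = √(g_earth/g_moon)
T_moon = 2π√(1.96/1.62) = 6.911 s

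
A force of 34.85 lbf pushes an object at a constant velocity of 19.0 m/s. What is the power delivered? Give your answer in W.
P = Fv = 155 N × 19 m/s = 2945 W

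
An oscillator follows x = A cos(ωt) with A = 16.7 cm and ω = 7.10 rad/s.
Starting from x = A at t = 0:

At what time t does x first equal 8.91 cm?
cos(ωt) = x/A = 8.91/16.7 = 0.5335
ωt = arccos(0.5335) = 1.008 rad
t = 1.008/7.1 = 0.142 s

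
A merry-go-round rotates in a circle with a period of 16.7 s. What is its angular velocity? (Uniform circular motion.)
ω = 2π/T = 2π/16.7 = 0.3762 rad/s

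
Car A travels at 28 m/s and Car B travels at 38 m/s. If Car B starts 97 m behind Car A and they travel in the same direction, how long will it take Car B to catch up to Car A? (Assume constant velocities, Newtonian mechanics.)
Relative speed: v_rel = 38 - 28 = 10 m/s
Time to catch: t = d₀/v_rel = 97/10 = 9.7 s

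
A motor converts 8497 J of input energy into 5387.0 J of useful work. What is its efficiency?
η = W_out/W_in = 5387.0/8497 = 0.634 = 63.4%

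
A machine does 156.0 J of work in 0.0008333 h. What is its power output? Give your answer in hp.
P = W/t = 156 J / 3 s = 52 W = 0.06974 hp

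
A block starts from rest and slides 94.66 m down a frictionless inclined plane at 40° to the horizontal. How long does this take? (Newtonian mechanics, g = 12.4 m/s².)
a = g sin(θ) = 12.4 × sin(40°) = 7.97 m/s²
t = √(2d/a) = √(2 × 94.66 / 7.97) = 4.87 s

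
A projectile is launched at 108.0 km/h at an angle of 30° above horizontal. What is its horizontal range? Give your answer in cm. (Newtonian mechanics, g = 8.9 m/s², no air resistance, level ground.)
R = v₀² sin(2θ) / g (with unit conversion) = 8758.0 cm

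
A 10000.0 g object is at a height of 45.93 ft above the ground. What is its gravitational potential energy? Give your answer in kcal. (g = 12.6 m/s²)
PE = mgh = 10 kg × 12.6 m/s² × 14 m = 1764 J = 0.4216 kcal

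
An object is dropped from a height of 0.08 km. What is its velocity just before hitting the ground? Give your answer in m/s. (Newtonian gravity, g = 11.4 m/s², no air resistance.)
v = √(2gh) (with unit conversion) = 42.71 m/s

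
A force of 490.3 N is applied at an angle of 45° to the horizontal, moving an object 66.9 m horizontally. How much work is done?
W = Fd cosθ = 490.3×66.9×cos(45°) = 23194.0 J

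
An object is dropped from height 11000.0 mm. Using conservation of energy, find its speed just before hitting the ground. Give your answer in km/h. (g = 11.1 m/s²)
mgh = ½mv² → v = √(2gh) = √(2×11.1×11) = 15.63 m/s = 56.26 km/h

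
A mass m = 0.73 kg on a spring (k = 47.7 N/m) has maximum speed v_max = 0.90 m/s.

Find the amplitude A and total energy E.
½mv²_max = ½kA² → A = v_max√(m/k) = 0.9×√(0.73/47.7) = 0.1113 m = 11.13 cm
E = ½mv²_max = ½×0.73×0.9² = 0.2957 J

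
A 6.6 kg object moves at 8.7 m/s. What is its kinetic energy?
KE = ½mv² = ½×6.6×8.7² = 249.777 J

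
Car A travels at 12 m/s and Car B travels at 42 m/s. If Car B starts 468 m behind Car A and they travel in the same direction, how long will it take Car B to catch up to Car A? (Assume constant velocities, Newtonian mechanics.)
Relative speed: v_rel = 42 - 12 = 30 m/s
Time to catch: t = d₀/v_rel = 468/30 = 15.6 s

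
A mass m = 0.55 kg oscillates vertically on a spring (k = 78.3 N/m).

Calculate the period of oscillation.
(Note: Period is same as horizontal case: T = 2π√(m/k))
T = 2π√(m/k) = 2π√(0.55/78.3) = 0.5266 s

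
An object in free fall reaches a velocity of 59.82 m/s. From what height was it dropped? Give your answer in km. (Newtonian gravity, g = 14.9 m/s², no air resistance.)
h = v²/(2g) (with unit conversion) = 0.1201 km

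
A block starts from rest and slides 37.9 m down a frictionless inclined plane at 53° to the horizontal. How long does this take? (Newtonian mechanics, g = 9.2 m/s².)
a = g sin(θ) = 9.2 × sin(53°) = 7.35 m/s²
t = √(2d/a) = √(2 × 37.9 / 7.35) = 3.21 s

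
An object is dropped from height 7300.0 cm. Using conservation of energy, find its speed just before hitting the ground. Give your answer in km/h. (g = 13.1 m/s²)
mgh = ½mv² → v = √(2gh) = √(2×13.1×73) = 43.73 m/s = 157.4 km/h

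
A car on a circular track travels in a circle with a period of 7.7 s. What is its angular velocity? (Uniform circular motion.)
ω = 2π/T = 2π/7.7 = 0.816 rad/s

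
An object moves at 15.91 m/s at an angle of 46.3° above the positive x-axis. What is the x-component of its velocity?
vₓ = v cos(θ) = 15.91 × cos(46.3°) = 10.99 m/s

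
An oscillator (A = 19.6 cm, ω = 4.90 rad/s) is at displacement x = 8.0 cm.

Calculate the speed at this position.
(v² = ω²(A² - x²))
v = ω√(A² − x²) = 4.9×√(0.196² − 0.08²) = 0.8768 m/s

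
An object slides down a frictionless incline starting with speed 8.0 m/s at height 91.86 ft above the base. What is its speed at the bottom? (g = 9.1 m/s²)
½mv₀² + mgh = ½mv² → v = √(v₀² + 2gh) = √(8² + 2×9.1×28) = 23.95 m/s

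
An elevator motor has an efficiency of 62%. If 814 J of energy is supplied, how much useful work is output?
W_out = η × W_in = 0.62 × 814 = 504.68 J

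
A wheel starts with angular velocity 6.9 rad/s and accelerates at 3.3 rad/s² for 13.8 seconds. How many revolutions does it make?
θ = ω₀t + ½αt² = 6.9×13.8 + ½×3.3×13.8² = 409.45 rad
Revolutions = θ/(2π) = 409.45/(2π) = 65.17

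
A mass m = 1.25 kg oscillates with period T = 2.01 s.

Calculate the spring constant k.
T = 2π√(m/k) → k = m(2π/T)² = 1.25×(2π/2.01)² = 12.21 N/m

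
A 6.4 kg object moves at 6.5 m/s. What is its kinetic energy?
KE = ½mv² = ½×6.4×6.5² = 135.2 J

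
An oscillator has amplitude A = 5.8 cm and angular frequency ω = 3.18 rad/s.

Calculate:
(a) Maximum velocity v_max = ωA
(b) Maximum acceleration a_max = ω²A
v_max = ωA = 3.18×0.058 = 0.1844 m/s
a_max = ω²A = 3.18²×0.058 = 0.5865 m/s²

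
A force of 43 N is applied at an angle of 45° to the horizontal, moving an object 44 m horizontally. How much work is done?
W = Fd cosθ = 43×44×cos(45°) = 1337.8 J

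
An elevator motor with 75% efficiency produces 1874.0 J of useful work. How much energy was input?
W_in = W_out/η = 1874.0/0.75 = 2498.7 J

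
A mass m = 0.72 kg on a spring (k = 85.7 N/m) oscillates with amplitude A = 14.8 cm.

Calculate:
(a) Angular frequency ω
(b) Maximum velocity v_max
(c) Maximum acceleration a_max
ω = √(k/m) = √(85.7/0.72) = 10.91 rad/s
v_max = ωA = 10.91×0.148 = 1.615 m/s
a_max = ω²A = 10.91²×0.148 = 17.62 m/s²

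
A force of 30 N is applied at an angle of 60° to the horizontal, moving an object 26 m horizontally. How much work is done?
W = Fd cosθ = 30×26×cos(60°) = 390.0 J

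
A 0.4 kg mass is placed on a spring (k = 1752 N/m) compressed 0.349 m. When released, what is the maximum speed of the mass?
½kx² = ½mv² → v = x√(k/m) = 0.349×√(1752/0.4) = 23.1 m/s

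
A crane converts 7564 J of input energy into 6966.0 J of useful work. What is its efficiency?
η = W_out/W_in = 6966.0/7564 = 0.9209 = 92.09%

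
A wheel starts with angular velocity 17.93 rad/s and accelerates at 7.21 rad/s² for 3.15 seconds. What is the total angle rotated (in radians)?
θ = ω₀t + ½αt² = 17.93×3.15 + ½×7.21×3.15² = 92.25 rad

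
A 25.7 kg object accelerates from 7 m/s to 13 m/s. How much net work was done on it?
W_net = ΔKE = ½m(v₂² − v₁²) = ½×25.7×(13² − 7²) = 1542.0 J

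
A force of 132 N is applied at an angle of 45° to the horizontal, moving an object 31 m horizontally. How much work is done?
W = Fd cosθ = 132×31×cos(45°) = 2893.5 J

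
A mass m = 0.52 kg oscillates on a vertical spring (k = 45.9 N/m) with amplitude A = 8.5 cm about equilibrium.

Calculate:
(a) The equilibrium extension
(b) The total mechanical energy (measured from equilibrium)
x_eq = mg/k = 0.52×9.81/45.9 = 0.1111 m = 11.11 cm
E = ½kA² = ½×45.9×(0.085)² = 0.1658 J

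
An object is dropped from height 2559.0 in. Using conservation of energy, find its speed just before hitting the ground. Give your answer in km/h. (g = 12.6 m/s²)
mgh = ½mv² → v = √(2gh) = √(2×12.6×65) = 40.47 m/s = 145.7 km/h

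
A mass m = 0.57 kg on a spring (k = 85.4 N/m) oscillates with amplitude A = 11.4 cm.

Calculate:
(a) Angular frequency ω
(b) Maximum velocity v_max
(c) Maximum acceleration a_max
ω = √(k/m) = √(85.4/0.57) = 12.24 rad/s
v_max = ωA = 12.24×0.114 = 1.395 m/s
a_max = ω²A = 12.24²×0.114 = 17.08 m/s²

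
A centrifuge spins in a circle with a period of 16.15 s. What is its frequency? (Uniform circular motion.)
f = 1/T = 1/16.15 = 0.0619 Hz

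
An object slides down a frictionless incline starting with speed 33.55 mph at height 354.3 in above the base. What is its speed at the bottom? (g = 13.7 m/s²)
½mv₀² + mgh = ½mv² → v = √(v₀² + 2gh) = √(15² + 2×13.7×8.999) = 21.71 m/s = 48.57 mph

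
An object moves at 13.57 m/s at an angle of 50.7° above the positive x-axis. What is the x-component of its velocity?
vₓ = v cos(θ) = 13.57 × cos(50.7°) = 8.59 m/s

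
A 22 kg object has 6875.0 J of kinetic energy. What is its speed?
KE = ½mv² → v = √(2KE/m) = √(2×6875.0/22) = 25.0 m/s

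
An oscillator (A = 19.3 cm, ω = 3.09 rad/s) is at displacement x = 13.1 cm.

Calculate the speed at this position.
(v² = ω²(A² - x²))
v = ω√(A² − x²) = 3.09×√(0.193² − 0.131²) = 0.438 m/s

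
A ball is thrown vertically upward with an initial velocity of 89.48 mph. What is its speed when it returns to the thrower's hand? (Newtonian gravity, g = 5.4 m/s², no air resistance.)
By conservation of energy, the ball returns at the same speed = 89.48 mph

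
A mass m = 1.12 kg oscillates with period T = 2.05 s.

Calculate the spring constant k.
T = 2π√(m/k) → k = m(2π/T)² = 1.12×(2π/2.05)² = 10.52 N/m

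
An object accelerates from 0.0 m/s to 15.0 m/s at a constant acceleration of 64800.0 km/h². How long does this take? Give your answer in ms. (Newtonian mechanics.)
t = (v - v₀)/a (with unit conversion) = 3000.0 ms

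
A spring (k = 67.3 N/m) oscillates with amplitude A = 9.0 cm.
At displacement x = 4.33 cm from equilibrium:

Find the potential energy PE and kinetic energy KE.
E_total = ½kA² = ½×67.3×(0.09)² = 0.2726 J
PE = ½kx² = ½×67.3×(0.0433)² = 0.06309 J
KE = E_total − PE = 0.2095 J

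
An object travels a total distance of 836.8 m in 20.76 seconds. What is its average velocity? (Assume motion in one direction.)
v_avg = Δd / Δt = 836.8 / 20.76 = 40.31 m/s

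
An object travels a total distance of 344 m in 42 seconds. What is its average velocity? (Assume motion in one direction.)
v_avg = Δd / Δt = 344 / 42 = 8.19 m/s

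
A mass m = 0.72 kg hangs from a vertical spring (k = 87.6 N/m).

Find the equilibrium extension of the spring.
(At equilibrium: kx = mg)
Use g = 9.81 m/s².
x_eq = mg/k = 0.72×9.81/87.6 = 0.08063 m = 8.063 cm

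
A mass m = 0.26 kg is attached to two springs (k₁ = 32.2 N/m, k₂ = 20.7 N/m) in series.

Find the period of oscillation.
k_eq = k₁k₂/(k₁+k₂) = 12.6 N/m
T = 2π√(m/k_eq) = 2π√(0.26/12.6) = 0.9026 s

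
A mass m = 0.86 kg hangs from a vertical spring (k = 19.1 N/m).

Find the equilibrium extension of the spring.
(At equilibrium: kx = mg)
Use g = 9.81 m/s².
x_eq = mg/k = 0.86×9.81/19.1 = 0.4417 m = 44.17 cm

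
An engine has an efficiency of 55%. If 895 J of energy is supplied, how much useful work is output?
W_out = η × W_in = 0.55 × 895 = 492.25 J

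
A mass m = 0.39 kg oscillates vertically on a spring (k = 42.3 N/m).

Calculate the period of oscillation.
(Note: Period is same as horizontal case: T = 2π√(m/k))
T = 2π√(m/k) = 2π√(0.39/42.3) = 0.6033 s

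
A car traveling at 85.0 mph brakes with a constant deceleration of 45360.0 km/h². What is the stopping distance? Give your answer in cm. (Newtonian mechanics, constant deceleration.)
d = v₀² / (2a) (with unit conversion) = 20630.0 cm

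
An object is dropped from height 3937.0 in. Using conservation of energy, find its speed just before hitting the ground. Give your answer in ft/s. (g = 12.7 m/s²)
mgh = ½mv² → v = √(2gh) = √(2×12.7×100) = 50.4 m/s = 165.3 ft/s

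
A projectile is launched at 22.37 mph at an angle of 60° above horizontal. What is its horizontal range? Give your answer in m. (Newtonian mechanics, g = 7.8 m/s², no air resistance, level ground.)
R = v₀² sin(2θ) / g (with unit conversion) = 11.1 m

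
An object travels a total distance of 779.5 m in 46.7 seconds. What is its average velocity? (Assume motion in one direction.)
v_avg = Δd / Δt = 779.5 / 46.7 = 16.69 m/s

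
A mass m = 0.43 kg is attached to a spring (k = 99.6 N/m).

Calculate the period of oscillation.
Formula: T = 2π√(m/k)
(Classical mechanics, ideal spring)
T = 2π√(m/k) = 2π√(0.43/99.6) = 0.4128 s; f = 1/T = 2.422 Hz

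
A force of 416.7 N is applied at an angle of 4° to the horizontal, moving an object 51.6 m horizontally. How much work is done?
W = Fd cosθ = 416.7×51.6×cos(4°) = 21449.0 J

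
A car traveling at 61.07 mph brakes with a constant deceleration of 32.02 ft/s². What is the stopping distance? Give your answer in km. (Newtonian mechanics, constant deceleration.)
d = v₀² / (2a) (with unit conversion) = 0.03818 km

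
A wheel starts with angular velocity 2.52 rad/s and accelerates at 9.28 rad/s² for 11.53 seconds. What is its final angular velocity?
ω = ω₀ + αt = 2.52 + 9.28 × 11.53 = 109.52 rad/s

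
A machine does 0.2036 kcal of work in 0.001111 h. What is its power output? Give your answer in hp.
P = W/t = 851.9 J / 4 s = 213 W = 0.2856 hp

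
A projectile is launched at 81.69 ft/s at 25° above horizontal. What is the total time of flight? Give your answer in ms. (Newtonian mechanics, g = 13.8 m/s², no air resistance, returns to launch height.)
T = 2v₀sin(θ)/g (with unit conversion) = 1525.0 ms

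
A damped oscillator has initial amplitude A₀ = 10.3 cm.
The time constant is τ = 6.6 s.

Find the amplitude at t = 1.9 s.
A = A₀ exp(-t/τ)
A = A₀ exp(−t/τ) = 10.3×exp(−1.9/6.6) = 7.723 cm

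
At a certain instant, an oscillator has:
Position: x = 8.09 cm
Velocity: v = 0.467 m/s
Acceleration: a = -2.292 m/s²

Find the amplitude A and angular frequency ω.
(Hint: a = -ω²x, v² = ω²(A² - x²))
a = −ω²x → ω = √(|a|/x) = √(2.292/0.0809) = 5.323 rad/s
v² = ω²(A² − x²) → A = √(x² + v²/ω²) = √(0.0809² + 0.467²/5.323²) = 0.1193 m = 11.93 cm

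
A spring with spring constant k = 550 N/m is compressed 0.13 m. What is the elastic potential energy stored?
PE = ½kx² = ½×550×0.13² = 4.647 J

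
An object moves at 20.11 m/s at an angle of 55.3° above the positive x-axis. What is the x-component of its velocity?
vₓ = v cos(θ) = 20.11 × cos(55.3°) = 11.45 m/s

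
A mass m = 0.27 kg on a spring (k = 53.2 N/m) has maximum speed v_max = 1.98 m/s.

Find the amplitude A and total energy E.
½mv²_max = ½kA² → A = v_max√(m/k) = 1.98×√(0.27/53.2) = 0.1411 m = 14.11 cm
E = ½mv²_max = ½×0.27×1.98² = 0.5293 J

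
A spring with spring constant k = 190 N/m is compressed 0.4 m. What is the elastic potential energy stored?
PE = ½kx² = ½×190×0.4² = 15.2 J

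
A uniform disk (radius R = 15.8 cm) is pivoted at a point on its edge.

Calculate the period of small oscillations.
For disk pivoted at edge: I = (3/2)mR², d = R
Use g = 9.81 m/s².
I/m = (3/2)R² = 0.03745 m²; d = R = 0.158 m
T = 2π√((3/2)R²/(gR)) = 2π√(3R/(2g)) = 0.9766 s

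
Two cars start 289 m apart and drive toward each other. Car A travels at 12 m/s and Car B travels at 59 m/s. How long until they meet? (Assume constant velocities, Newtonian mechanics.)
Combined speed: v_combined = 12 + 59 = 71 m/s
Time to meet: t = d/71 = 289/71 = 4.07 s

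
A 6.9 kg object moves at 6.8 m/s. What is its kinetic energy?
KE = ½mv² = ½×6.9×6.8² = 159.528 J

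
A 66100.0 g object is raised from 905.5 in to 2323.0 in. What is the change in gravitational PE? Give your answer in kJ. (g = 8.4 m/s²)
ΔPE = mg(h₂ − h₁) = 66.1 kg × 8.4 m/s² × (59 − 23) m = 1.999e+04 J = 19.99 kJ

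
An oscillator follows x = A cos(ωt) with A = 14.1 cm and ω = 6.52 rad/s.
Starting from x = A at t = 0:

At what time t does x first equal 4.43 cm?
cos(ωt) = x/A = 4.43/14.1 = 0.3142
ωt = arccos(0.3142) = 1.251 rad
t = 1.251/6.52 = 0.1919 s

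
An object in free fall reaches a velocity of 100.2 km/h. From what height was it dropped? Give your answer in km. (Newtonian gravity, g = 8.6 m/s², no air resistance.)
h = v²/(2g) (with unit conversion) = 0.04504 km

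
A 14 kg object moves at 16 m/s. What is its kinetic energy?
KE = ½mv² = ½×14×16² = 1792.0 J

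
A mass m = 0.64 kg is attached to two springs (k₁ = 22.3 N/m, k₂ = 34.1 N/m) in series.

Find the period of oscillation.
k_eq = k₁k₂/(k₁+k₂) = 13.48 N/m
T = 2π√(m/k_eq) = 2π√(0.64/13.48) = 1.369 s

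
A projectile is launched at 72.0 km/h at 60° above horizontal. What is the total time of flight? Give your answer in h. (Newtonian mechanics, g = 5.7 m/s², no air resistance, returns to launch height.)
T = 2v₀sin(θ)/g (with unit conversion) = 0.001688 h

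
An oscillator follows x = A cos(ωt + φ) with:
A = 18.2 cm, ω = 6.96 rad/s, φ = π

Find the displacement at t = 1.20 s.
x = A cos(ωt + φ) = 18.2×cos(6.96×1.2 + π) = 8.694 cm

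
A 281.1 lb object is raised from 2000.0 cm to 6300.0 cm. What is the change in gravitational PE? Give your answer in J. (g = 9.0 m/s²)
ΔPE = mg(h₂ − h₁) = 127.5 kg × 9.0 m/s² × (63 − 20) m = 4.934e+04 J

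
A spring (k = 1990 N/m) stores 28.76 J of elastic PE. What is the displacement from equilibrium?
PE = ½kx² → x = √(2PE/k) = √(2×28.76/1990) = 0.17 m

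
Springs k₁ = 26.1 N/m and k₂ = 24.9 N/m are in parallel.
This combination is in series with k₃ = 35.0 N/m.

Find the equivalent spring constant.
k₁₂ = k₁ + k₂ = 51 N/m (parallel)
1/k_eq = 1/k₁₂ + 1/k₃ → k_eq = 20.76 N/m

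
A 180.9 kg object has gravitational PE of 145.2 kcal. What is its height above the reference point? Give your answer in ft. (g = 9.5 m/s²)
PE = mgh → h = PE/(mg) = 6.075e+05 J / (180.9 kg × 9.5 m/s²) = 353.5 m = 1160.0 ft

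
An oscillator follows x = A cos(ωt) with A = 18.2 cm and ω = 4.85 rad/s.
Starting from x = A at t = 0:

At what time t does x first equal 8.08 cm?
cos(ωt) = x/A = 8.08/18.2 = 0.444
ωt = arccos(0.444) = 1.111 rad
t = 1.111/4.85 = 0.229 s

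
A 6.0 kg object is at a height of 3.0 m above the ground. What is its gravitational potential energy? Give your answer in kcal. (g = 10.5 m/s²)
PE = mgh = 6 kg × 10.5 m/s² × 3 m = 189 J = 0.04517 kcal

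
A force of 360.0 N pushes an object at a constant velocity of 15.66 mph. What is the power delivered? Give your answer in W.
P = Fv = 360 N × 7.001 m/s = 2520 W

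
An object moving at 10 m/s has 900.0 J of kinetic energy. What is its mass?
KE = ½mv² → m = 2KE/v² = 2×900.0/10² = 18.0 kg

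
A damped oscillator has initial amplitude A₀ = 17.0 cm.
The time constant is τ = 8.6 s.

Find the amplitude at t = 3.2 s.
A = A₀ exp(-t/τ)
A = A₀ exp(−t/τ) = 17.0×exp(−3.2/8.6) = 11.72 cm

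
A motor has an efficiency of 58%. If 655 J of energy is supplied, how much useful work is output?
W_out = η × W_in = 0.58 × 655 = 379.9 J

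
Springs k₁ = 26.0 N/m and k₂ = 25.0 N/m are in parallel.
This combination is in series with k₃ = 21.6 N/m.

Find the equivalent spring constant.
k₁₂ = k₁ + k₂ = 51 N/m (parallel)
1/k_eq = 1/k₁₂ + 1/k₃ → k_eq = 15.17 N/m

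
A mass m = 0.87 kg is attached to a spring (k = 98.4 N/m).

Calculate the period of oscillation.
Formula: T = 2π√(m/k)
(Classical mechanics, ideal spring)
T = 2π√(m/k) = 2π√(0.87/98.4) = 0.5908 s; f = 1/T = 1.693 Hz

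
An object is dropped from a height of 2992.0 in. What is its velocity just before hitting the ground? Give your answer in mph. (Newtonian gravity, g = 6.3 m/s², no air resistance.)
v = √(2gh) (with unit conversion) = 69.22 mph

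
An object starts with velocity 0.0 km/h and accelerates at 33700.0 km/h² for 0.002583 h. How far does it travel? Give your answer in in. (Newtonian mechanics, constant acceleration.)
d = v₀t + ½at² (with unit conversion) = 4426.0 in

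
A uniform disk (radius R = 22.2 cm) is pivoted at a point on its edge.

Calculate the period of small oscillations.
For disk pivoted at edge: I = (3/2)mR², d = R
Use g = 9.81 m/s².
I/m = (3/2)R² = 0.07393 m²; d = R = 0.222 m
T = 2π√((3/2)R²/(gR)) = 2π√(3R/(2g)) = 1.158 s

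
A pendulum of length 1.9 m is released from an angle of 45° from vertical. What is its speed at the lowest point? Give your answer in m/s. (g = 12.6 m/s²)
h = L(1 − cosθ) = 1.9×(1 − cos45°) = 0.5565 m
v = √(2gh) = √(2×12.6×0.5565) = 3.745 m/s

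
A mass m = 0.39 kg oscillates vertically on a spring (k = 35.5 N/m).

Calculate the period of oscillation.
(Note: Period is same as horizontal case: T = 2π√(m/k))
T = 2π√(m/k) = 2π√(0.39/35.5) = 0.6586 s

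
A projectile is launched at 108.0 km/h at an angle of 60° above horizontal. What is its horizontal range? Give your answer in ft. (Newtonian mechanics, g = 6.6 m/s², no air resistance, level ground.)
R = v₀² sin(2θ) / g (with unit conversion) = 387.4 ft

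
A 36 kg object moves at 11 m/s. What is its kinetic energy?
KE = ½mv² = ½×36×11² = 2178.0 J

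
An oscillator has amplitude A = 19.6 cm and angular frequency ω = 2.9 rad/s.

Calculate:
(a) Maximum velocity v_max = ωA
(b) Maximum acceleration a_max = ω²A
v_max = ωA = 2.9×0.196 = 0.5684 m/s
a_max = ω²A = 2.9²×0.196 = 1.648 m/s²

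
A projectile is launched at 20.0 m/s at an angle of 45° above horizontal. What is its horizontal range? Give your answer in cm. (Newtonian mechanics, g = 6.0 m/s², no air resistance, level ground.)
R = v₀² sin(2θ) / g (with unit conversion) = 6667.0 cm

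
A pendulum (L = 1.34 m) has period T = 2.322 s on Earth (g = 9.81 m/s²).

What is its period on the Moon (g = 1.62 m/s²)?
T = 2π√(L/g), so T_moon/T_earth = √(g_earth/g_moon)
T_moon = 2π√(1.34/1.62) = 5.714 s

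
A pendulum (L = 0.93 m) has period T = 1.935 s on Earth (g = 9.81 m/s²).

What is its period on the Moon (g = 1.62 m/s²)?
T = 2π√(L/g), so T_moon/T_earth = √(g_earth/g_moon)
T_moon = 2π√(0.93/1.62) = 4.761 s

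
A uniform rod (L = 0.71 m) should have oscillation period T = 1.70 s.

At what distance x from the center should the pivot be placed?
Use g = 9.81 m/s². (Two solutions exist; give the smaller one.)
T = 2π√((L²/12 + x²)/(gx)). Let c = T²g/(4π²) = 0.7181.
x² − cx + L²/12 = 0 → x = (c − √(c² − L²/3))/2 = 0.06424 m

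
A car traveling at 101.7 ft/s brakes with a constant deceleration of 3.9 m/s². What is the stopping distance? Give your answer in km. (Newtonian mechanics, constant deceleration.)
d = v₀² / (2a) (with unit conversion) = 0.1232 km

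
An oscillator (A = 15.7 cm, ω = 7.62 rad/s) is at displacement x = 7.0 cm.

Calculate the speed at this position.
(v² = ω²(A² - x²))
v = ω√(A² − x²) = 7.62×√(0.157² − 0.07²) = 1.071 m/s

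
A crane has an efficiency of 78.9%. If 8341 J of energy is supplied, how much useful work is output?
W_out = η × W_in = 0.789 × 8341 = 6581.0 J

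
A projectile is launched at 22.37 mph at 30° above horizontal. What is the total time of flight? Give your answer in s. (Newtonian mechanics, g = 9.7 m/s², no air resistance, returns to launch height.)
T = 2v₀sin(θ)/g (with unit conversion) = 1.031 s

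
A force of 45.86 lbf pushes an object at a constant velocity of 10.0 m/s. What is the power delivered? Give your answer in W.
P = Fv = 204 N × 10 m/s = 2040 W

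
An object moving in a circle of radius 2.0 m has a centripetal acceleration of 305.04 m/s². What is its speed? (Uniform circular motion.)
v = √(a_c × r) = √(305.04 × 2.0) = 24.7 m/s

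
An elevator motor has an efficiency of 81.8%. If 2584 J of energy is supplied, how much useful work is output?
W_out = η × W_in = 0.818 × 2584 = 2113.7 J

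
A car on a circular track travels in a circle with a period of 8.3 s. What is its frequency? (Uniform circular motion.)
f = 1/T = 1/8.3 = 0.1205 Hz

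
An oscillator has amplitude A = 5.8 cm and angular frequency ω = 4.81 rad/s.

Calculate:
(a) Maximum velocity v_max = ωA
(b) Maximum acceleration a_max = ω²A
v_max = ωA = 4.81×0.058 = 0.279 m/s
a_max = ω²A = 4.81²×0.058 = 1.342 m/s²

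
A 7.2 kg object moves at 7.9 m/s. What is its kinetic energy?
KE = ½mv² = ½×7.2×7.9² = 224.676 J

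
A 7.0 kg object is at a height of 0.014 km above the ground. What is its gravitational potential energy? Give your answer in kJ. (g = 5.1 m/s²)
PE = mgh = 7 kg × 5.1 m/s² × 14 m = 499.8 J = 0.4998 kJ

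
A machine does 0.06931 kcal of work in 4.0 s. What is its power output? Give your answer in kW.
P = W/t = 290 J / 4 s = 72.5 W = 0.0725 kW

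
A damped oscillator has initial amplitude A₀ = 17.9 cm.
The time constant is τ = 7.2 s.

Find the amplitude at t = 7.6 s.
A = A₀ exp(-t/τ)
A = A₀ exp(−t/τ) = 17.9×exp(−7.6/7.2) = 6.229 cm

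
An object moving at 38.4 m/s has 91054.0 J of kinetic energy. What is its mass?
KE = ½mv² → m = 2KE/v² = 2×91054.0/38.4² = 123.5 kg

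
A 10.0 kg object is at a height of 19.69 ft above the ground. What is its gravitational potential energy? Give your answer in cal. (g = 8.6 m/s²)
PE = mgh = 10 kg × 8.6 m/s² × 6.002 m = 516.1 J = 123.4 cal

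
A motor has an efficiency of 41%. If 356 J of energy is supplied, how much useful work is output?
W_out = η × W_in = 0.41 × 356 = 145.96 J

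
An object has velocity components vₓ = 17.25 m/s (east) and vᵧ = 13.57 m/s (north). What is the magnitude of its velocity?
|v| = √(vₓ² + vᵧ²) = √(17.25² + 13.57²) = √(481.707) = 21.95 m/s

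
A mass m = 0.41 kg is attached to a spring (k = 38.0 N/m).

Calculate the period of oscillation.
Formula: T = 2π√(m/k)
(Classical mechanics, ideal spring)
T = 2π√(m/k) = 2π√(0.41/38.0) = 0.6526 s; f = 1/T = 1.532 Hz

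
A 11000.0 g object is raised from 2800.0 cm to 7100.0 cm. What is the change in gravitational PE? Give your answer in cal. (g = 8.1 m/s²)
ΔPE = mg(h₂ − h₁) = 11 kg × 8.1 m/s² × (71 − 28) m = 3831 J = 915.7 cal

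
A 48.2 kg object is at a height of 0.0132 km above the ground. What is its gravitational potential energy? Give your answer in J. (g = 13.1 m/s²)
PE = mgh = 48.2 kg × 13.1 m/s² × 13.2 m = 8335 J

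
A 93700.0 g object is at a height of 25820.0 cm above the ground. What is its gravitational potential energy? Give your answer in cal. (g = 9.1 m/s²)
PE = mgh = 93.7 kg × 9.1 m/s² × 258.2 m = 2.202e+05 J = 52620.0 cal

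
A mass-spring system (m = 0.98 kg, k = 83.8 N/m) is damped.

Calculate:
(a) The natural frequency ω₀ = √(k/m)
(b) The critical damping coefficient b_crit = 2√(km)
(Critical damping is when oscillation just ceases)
ω₀ = √(k/m) = √(83.8/0.98) = 9.247 rad/s
b_crit = 2√(km) = 2√(83.8×0.98) = 18.12 kg/s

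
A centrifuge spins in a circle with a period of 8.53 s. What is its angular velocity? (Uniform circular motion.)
ω = 2π/T = 2π/8.53 = 0.7366 rad/s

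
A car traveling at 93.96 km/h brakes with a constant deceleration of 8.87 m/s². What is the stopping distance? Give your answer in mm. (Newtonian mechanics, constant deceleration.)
d = v₀² / (2a) (with unit conversion) = 38400.0 mm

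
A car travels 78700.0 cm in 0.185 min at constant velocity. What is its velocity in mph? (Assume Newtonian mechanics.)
v = d/t (with unit conversion) = 158.6 mph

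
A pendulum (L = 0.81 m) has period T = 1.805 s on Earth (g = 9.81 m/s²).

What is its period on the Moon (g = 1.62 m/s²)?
T = 2π√(L/g), so T_moon/T_earth = √(g_earth/g_moon)
T_moon = 2π√(0.81/1.62) = 4.443 s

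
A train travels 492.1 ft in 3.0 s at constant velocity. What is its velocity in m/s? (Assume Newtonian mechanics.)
v = d/t (with unit conversion) = 50.0 m/s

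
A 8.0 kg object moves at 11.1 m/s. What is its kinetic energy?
KE = ½mv² = ½×8.0×11.1² = 492.84 J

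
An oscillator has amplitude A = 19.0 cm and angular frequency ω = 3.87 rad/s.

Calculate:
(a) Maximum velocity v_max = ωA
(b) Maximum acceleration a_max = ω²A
v_max = ωA = 3.87×0.19 = 0.7353 m/s
a_max = ω²A = 3.87²×0.19 = 2.846 m/s²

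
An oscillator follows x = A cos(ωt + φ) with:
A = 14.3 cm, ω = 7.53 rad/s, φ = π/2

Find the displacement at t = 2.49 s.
x = A cos(ωt + φ) = 14.3×cos(7.53×2.49 + π/2) = 1.426 cm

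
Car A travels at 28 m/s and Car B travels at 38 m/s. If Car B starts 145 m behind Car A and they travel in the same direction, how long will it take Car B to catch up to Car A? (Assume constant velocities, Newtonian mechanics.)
Relative speed: v_rel = 38 - 28 = 10 m/s
Time to catch: t = d₀/v_rel = 145/10 = 14.5 s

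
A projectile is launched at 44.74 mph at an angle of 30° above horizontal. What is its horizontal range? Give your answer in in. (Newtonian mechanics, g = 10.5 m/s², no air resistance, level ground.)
R = v₀² sin(2θ) / g (with unit conversion) = 1299.0 in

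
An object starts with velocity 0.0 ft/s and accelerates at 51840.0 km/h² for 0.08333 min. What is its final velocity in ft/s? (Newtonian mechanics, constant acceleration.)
v = v₀ + at (with unit conversion) = 65.61 ft/s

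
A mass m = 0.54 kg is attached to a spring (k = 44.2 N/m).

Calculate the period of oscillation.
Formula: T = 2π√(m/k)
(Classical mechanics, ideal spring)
T = 2π√(m/k) = 2π√(0.54/44.2) = 0.6945 s; f = 1/T = 1.44 Hz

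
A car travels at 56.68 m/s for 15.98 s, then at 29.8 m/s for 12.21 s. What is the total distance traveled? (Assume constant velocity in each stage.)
d₁ = v₁t₁ = 56.68 × 15.98 = 905.746 m
d₂ = v₂t₂ = 29.8 × 12.21 = 363.858 m
d_total = 905.746 + 363.858 = 1269.6 m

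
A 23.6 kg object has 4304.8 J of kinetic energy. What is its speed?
KE = ½mv² → v = √(2KE/m) = √(2×4304.8/23.6) = 19.1 m/s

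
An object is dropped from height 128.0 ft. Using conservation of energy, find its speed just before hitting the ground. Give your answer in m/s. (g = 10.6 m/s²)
mgh = ½mv² → v = √(2gh) = √(2×10.6×39.01) = 28.76 m/s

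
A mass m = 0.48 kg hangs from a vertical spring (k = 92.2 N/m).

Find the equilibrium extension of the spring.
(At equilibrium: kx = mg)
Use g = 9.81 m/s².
x_eq = mg/k = 0.48×9.81/92.2 = 0.05107 m = 5.107 cm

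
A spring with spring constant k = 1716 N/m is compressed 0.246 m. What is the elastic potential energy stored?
PE = ½kx² = ½×1716×0.246² = 51.92 J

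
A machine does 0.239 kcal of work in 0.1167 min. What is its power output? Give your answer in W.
P = W/t = 1000 J / 7.002 s = 142.8 W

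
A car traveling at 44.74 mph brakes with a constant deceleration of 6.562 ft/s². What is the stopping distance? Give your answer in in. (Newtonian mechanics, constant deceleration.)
d = v₀² / (2a) (with unit conversion) = 3937.0 in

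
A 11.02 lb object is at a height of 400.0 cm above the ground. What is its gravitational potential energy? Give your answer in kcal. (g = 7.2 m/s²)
PE = mgh = 4.999 kg × 7.2 m/s² × 4 m = 144 J = 0.03441 kcal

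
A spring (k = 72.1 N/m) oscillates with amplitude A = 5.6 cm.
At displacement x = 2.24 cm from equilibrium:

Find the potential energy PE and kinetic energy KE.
E_total = ½kA² = ½×72.1×(0.056)² = 0.1131 J
PE = ½kx² = ½×72.1×(0.0224)² = 0.01809 J
KE = E_total − PE = 0.09496 J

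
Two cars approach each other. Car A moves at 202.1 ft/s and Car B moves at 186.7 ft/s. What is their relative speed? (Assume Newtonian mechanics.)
v_rel = v_A + v_B = 202.1 + 186.7 = 388.8 ft/s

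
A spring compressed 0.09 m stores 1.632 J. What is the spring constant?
PE = ½kx² → k = 2PE/x² = 2×1.632/0.09² = 403.0 N/m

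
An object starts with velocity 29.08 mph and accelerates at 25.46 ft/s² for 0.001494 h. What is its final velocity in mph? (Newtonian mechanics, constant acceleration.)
v = v₀ + at (with unit conversion) = 122.4 mph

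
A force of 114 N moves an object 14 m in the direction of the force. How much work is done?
W = Fd = 114×14 = 1596.0 J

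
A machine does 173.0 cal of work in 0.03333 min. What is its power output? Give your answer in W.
P = W/t = 723.8 J / 2 s = 362 W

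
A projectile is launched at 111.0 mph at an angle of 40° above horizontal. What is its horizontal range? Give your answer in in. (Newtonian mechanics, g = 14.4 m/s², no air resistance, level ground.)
R = v₀² sin(2θ) / g (with unit conversion) = 6630.0 in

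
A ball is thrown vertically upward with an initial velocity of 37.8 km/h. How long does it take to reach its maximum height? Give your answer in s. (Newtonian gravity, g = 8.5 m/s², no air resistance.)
t_up = v₀/g (with unit conversion) = 1.235 s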